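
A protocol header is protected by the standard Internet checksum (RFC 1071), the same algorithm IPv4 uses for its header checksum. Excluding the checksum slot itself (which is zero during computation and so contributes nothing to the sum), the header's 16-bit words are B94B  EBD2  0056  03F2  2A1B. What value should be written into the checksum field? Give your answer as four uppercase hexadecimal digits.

One's-complement addition (fold any carry out of bit 15 back into bit 0):
  0xB94B + 0xEBD2 = 0x1A51D → wrap carry → 0xA51E
  0xA51E + 0x0056 = 0x0A574
  0xA574 + 0x03F2 = 0x0A966
  0xA966 + 0x2A1B = 0x0D381
One's-complement sum = 0xD381.
Checksum = ~0xD381 & 0xFFFF = 0x2C7E.

2C7E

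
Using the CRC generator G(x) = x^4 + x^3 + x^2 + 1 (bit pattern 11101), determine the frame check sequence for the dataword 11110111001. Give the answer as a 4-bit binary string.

Append 4 zeros: 111101110010000. Divide by 11101 (XOR where the leading bit is 1):
  pos 0: 11110 XOR 11101 = 00011
  pos 3: 11111 XOR 11101 = 00010
  pos 6: 10001 XOR 11101 = 01100
  pos 7: 11000 XOR 11101 = 00101
  pos 9: 10100 XOR 11101 = 01001
  pos 10: 10010 XOR 11101 = 01111
Remainder (last 4 bits) = 1111. This is the CRC / FCS.

1111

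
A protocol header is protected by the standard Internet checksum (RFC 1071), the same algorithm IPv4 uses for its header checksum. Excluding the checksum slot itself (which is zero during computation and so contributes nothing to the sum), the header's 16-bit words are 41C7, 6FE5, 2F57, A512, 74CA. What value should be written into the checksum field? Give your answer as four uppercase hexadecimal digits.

One's-complement addition (fold any carry out of bit 15 back into bit 0):
  0x41C7 + 0x6FE5 = 0x0B1AC
  0xB1AC + 0x2F57 = 0x0E103
  0xE103 + 0xA512 = 0x18615 → wrap carry → 0x8616
  0x8616 + 0x74CA = 0x0FAE0
One's-complement sum = 0xFAE0.
Checksum = ~0xFAE0 & 0xFFFF = 0x051F.

051F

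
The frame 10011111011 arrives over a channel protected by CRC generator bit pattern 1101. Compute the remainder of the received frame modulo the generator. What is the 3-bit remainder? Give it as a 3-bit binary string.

000

Modulo-2 division of 10011111011 by 1101:
  pos 0: 1001 XOR 1101 = 0100
  pos 1: 1001 XOR 1101 = 0100
  pos 2: 1001 XOR 1101 = 0100
  pos 3: 1001 XOR 1101 = 0100
  pos 4: 1001 XOR 1101 = 0100
  pos 5: 1000 XOR 1101 = 0101
  pos 6: 1011 XOR 1101 = 0110
  pos 7: 1101 XOR 1101 = 0000
Remainder = 000 (zero — the frame passes the CRC check).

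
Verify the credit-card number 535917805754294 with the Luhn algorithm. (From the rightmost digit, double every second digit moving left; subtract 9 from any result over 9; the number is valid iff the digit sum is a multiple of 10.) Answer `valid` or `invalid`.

invalid

From the right, keep odd positions and double even positions (subtract 9 from any doubled value over 9):
  doubled (positions 2,4,...): 9 8 5 0 5 9 6 → sum 42
  kept (positions 1,3,...): 4 2 5 5 8 1 5 5 → sum 35
Total = 77.
77 mod 10 = 7, so the number is invalid.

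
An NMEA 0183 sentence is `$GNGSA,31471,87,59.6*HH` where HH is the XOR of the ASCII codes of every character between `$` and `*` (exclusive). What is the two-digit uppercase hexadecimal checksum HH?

5B

XOR the ASCII codes of the payload characters:
  'G' = 0x47 → acc = 0x47
  'N' = 0x4E → acc = 0x09
  'G' = 0x47 → acc = 0x4E
  'S' = 0x53 → acc = 0x1D
  'A' = 0x41 → acc = 0x5C
  ',' = 0x2C → acc = 0x70
  '3' = 0x33 → acc = 0x43
  '1' = 0x31 → acc = 0x72
  '4' = 0x34 → acc = 0x46
  '7' = 0x37 → acc = 0x71
  '1' = 0x31 → acc = 0x40
  ',' = 0x2C → acc = 0x6C
  '8' = 0x38 → acc = 0x54
  '7' = 0x37 → acc = 0x63
  ',' = 0x2C → acc = 0x4F
  '5' = 0x35 → acc = 0x7A
  '9' = 0x39 → acc = 0x43
  '.' = 0x2E → acc = 0x6D
  '6' = 0x36 → acc = 0x5B
Checksum = 0x5B.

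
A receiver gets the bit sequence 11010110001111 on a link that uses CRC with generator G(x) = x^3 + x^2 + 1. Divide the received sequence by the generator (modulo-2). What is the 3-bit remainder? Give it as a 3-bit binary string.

Modulo-2 division of 11010110001111 by 1101:
  pos 0: 1101 XOR 1101 = 0000
  pos 5: 1100 XOR 1101 = 0001
  pos 8: 1011 XOR 1101 = 0110
  pos 9: 1101 XOR 1101 = 0000
Remainder = 001 (nonzero — an error is detected).

001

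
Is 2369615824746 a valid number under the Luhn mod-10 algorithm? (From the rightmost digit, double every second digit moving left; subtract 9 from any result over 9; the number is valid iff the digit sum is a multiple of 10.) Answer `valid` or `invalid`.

From the right, keep odd positions and double even positions (subtract 9 from any doubled value over 9):
  doubled (positions 2,4,...): 8 8 7 2 9 6 → sum 40
  kept (positions 1,3,...): 6 7 2 5 6 6 2 → sum 34
Total = 74.
74 mod 10 = 4, so the number is invalid.

invalid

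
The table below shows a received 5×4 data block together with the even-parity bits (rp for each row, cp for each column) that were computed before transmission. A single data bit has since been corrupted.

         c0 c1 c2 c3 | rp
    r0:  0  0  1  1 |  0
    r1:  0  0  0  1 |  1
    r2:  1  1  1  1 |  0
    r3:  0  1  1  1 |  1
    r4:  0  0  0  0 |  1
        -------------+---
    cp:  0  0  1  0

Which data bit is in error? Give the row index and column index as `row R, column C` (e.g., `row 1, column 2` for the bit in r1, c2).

row 4, column 0

Recompute each row's even parity and compare to rp:
  r0: data parity 0, sent rp 0 → ok
  r1: data parity 1, sent rp 1 → ok
  r2: data parity 0, sent rp 0 → ok
  r3: data parity 1, sent rp 1 → ok
  r4: data parity 0, sent rp 1 → mismatch
Recompute each column's even parity and compare to cp:
  c0: data parity 1, sent cp 0 → mismatch
  c1: data parity 0, sent cp 0 → ok
  c2: data parity 1, sent cp 1 → ok
  c3: data parity 0, sent cp 0 → ok
Exactly one row (r4) and one column (c0) fail → the flipped bit is at their intersection.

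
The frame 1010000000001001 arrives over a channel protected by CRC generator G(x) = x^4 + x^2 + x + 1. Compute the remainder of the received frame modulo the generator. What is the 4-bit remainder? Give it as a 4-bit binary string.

0000

Modulo-2 division of 1010000000001001 by 10111:
  pos 0: 10100 XOR 10111 = 00011
  pos 3: 11000 XOR 10111 = 01111
  pos 4: 11110 XOR 10111 = 01001
  pos 5: 10010 XOR 10111 = 00101
  pos 7: 10100 XOR 10111 = 00011
  pos 10: 11100 XOR 10111 = 01011
  pos 11: 10111 XOR 10111 = 00000
Remainder = 0000 (zero — the frame passes the CRC check).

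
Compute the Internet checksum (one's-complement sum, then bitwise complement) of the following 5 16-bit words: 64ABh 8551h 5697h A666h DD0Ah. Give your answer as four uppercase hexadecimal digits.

3BFA

One's-complement addition (fold any carry out of bit 15 back into bit 0):
  0x64AB + 0x8551 = 0x0E9FC
  0xE9FC + 0x5697 = 0x14093 → wrap carry → 0x4094
  0x4094 + 0xA666 = 0x0E6FA
  0xE6FA + 0xDD0A = 0x1C404 → wrap carry → 0xC405
One's-complement sum = 0xC405.
Checksum = ~0xC405 & 0xFFFF = 0x3BFA.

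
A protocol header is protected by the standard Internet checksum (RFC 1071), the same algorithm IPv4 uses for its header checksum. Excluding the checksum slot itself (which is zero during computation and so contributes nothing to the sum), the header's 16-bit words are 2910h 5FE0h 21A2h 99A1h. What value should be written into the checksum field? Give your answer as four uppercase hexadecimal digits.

One's-complement addition (fold any carry out of bit 15 back into bit 0):
  0x2910 + 0x5FE0 = 0x088F0
  0x88F0 + 0x21A2 = 0x0AA92
  0xAA92 + 0x99A1 = 0x14433 → wrap carry → 0x4434
One's-complement sum = 0x4434.
Checksum = ~0x4434 & 0xFFFF = 0xBBCB.

BBCB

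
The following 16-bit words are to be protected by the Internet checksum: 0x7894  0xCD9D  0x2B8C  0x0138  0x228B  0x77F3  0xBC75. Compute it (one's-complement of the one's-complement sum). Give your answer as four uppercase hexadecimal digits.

One's-complement addition (fold any carry out of bit 15 back into bit 0):
  0x7894 + 0xCD9D = 0x14631 → wrap carry → 0x4632
  0x4632 + 0x2B8C = 0x071BE
  0x71BE + 0x0138 = 0x072F6
  0x72F6 + 0x228B = 0x09581
  0x9581 + 0x77F3 = 0x10D74 → wrap carry → 0x0D75
  0x0D75 + 0xBC75 = 0x0C9EA
One's-complement sum = 0xC9EA.
Checksum = ~0xC9EA & 0xFFFF = 0x3615.

3615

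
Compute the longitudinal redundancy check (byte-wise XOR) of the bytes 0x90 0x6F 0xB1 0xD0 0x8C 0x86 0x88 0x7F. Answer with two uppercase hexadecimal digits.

63

XOR the bytes together:
  start with 0x90
  0x90 ⊕ 0x6F = 0xFF
  0xFF ⊕ 0xB1 = 0x4E
  0x4E ⊕ 0xD0 = 0x9E
  0x9E ⊕ 0x8C = 0x12
  0x12 ⊕ 0x86 = 0x94
  0x94 ⊕ 0x88 = 0x1C
  0x1C ⊕ 0x7F = 0x63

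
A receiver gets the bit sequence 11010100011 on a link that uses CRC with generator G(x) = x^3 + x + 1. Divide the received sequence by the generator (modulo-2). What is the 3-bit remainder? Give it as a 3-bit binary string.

010

Modulo-2 division of 11010100011 by 1011:
  pos 0: 1101 XOR 1011 = 0110
  pos 1: 1100 XOR 1011 = 0111
  pos 2: 1111 XOR 1011 = 0100
  pos 3: 1000 XOR 1011 = 0011
  pos 5: 1100 XOR 1011 = 0111
  pos 6: 1111 XOR 1011 = 0100
  pos 7: 1001 XOR 1011 = 0010
Remainder = 010 (nonzero — an error is detected).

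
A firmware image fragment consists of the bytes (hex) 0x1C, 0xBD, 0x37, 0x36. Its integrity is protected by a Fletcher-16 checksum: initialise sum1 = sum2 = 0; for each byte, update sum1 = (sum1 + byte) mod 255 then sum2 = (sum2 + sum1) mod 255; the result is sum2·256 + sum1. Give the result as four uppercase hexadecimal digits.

Running sums (mod 255):
  after byte 0 (0x1C): sum1=28, sum2=28
  after byte 1 (0xBD): sum1=217, sum2=245
  after byte 2 (0x37): sum1=17, sum2=7
  after byte 3 (0x36): sum1=71, sum2=78
Checksum = sum2·256 + sum1 = 78·256 + 71 = 20039 = 0x4E47.

4E47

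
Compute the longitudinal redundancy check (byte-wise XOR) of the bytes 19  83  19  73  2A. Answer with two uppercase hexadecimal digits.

DA

XOR the bytes together:
  start with 0x19
  0x19 ⊕ 0x83 = 0x9A
  0x9A ⊕ 0x19 = 0x83
  0x83 ⊕ 0x73 = 0xF0
  0xF0 ⊕ 0x2A = 0xDA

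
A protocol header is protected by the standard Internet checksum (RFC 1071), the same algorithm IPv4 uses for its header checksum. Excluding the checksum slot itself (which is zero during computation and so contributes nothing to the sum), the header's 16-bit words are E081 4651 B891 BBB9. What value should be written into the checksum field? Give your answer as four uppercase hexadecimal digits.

64E1

One's-complement addition (fold any carry out of bit 15 back into bit 0):
  0xE081 + 0x4651 = 0x126D2 → wrap carry → 0x26D3
  0x26D3 + 0xB891 = 0x0DF64
  0xDF64 + 0xBBB9 = 0x19B1D → wrap carry → 0x9B1E
One's-complement sum = 0x9B1E.
Checksum = ~0x9B1E & 0xFFFF = 0x64E1.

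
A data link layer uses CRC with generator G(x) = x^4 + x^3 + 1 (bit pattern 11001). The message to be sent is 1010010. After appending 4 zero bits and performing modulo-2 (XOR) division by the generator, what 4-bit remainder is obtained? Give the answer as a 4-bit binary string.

Append 4 zeros: 10100100000. Divide by 11001 (XOR where the leading bit is 1):
  pos 0: 10100 XOR 11001 = 01101
  pos 1: 11011 XOR 11001 = 00010
  pos 4: 10000 XOR 11001 = 01001
  pos 5: 10010 XOR 11001 = 01011
  pos 6: 10110 XOR 11001 = 01111
Remainder (last 4 bits) = 1111. This is the CRC / FCS.

1111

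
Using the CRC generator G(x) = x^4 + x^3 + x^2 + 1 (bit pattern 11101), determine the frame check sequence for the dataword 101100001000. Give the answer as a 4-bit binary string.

Append 4 zeros: 1011000010000000. Divide by 11101 (XOR where the leading bit is 1):
  pos 0: 10110 XOR 11101 = 01011
  pos 1: 10110 XOR 11101 = 01011
  pos 2: 10110 XOR 11101 = 01011
  pos 3: 10110 XOR 11101 = 01011
  pos 4: 10111 XOR 11101 = 01010
  pos 5: 10100 XOR 11101 = 01001
  pos 6: 10010 XOR 11101 = 01111
  pos 7: 11110 XOR 11101 = 00011
  pos 10: 11000 XOR 11101 = 00101
Remainder (last 4 bits) = 1010. This is the CRC / FCS.

1010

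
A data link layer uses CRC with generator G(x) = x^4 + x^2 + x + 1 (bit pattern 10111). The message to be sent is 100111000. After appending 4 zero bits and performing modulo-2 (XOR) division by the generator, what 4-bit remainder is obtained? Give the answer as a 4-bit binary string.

Append 4 zeros: 1001110000000. Divide by 10111 (XOR where the leading bit is 1):
  pos 0: 10011 XOR 10111 = 00100
  pos 2: 10010 XOR 10111 = 00101
  pos 4: 10100 XOR 10111 = 00011
  pos 7: 11000 XOR 10111 = 01111
  pos 8: 11110 XOR 10111 = 01001
Remainder (last 4 bits) = 1001. This is the CRC / FCS.

1001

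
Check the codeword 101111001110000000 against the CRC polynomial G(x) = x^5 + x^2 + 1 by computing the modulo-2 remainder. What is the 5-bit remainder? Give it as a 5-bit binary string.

00000

Modulo-2 division of 101111001110000000 by 100101:
  pos 0: 101111 XOR 100101 = 001010
  pos 2: 101000 XOR 100101 = 001101
  pos 4: 110111 XOR 100101 = 010010
  pos 5: 100101 XOR 100101 = 000000
Remainder = 00000 (zero — the frame passes the CRC check).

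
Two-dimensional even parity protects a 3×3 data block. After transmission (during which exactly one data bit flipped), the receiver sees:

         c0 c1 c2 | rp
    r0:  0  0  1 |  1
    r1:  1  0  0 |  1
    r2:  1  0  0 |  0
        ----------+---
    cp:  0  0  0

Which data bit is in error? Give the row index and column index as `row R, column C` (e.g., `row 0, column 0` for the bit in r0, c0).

row 2, column 2

Recompute each row's even parity and compare to rp:
  r0: data parity 1, sent rp 1 → ok
  r1: data parity 1, sent rp 1 → ok
  r2: data parity 1, sent rp 0 → mismatch
Recompute each column's even parity and compare to cp:
  c0: data parity 0, sent cp 0 → ok
  c1: data parity 0, sent cp 0 → ok
  c2: data parity 1, sent cp 0 → mismatch
Exactly one row (r2) and one column (c2) fail → the flipped bit is at their intersection.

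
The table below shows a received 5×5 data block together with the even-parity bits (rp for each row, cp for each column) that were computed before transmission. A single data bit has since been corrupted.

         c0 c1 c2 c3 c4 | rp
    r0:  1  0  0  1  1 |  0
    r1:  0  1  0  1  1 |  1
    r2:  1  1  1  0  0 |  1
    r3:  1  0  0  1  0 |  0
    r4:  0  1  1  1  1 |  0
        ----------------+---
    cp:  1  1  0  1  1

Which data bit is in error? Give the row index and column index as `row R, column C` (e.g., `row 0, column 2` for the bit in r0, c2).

Recompute each row's even parity and compare to rp:
  r0: data parity 1, sent rp 0 → mismatch
  r1: data parity 1, sent rp 1 → ok
  r2: data parity 1, sent rp 1 → ok
  r3: data parity 0, sent rp 0 → ok
  r4: data parity 0, sent rp 0 → ok
Recompute each column's even parity and compare to cp:
  c0: data parity 1, sent cp 1 → ok
  c1: data parity 1, sent cp 1 → ok
  c2: data parity 0, sent cp 0 → ok
  c3: data parity 0, sent cp 1 → mismatch
  c4: data parity 1, sent cp 1 → ok
Exactly one row (r0) and one column (c3) fail → the flipped bit is at their intersection.

row 0, column 3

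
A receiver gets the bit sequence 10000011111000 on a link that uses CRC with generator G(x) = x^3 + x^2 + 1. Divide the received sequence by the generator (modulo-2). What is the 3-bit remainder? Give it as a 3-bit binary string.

000

Modulo-2 division of 10000011111000 by 1101:
  pos 0: 1000 XOR 1101 = 0101
  pos 1: 1010 XOR 1101 = 0111
  pos 2: 1110 XOR 1101 = 0011
  pos 4: 1111 XOR 1101 = 0010
  pos 6: 1011 XOR 1101 = 0110
  pos 7: 1101 XOR 1101 = 0000
Remainder = 000 (zero — the frame passes the CRC check).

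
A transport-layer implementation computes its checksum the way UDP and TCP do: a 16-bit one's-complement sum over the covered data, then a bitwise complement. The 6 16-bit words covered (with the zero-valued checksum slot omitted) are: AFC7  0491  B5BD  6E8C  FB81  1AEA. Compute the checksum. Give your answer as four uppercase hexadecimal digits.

10F1

One's-complement addition (fold any carry out of bit 15 back into bit 0):
  0xAFC7 + 0x0491 = 0x0B458
  0xB458 + 0xB5BD = 0x16A15 → wrap carry → 0x6A16
  0x6A16 + 0x6E8C = 0x0D8A2
  0xD8A2 + 0xFB81 = 0x1D423 → wrap carry → 0xD424
  0xD424 + 0x1AEA = 0x0EF0E
One's-complement sum = 0xEF0E.
Checksum = ~0xEF0E & 0xFFFF = 0x10F1.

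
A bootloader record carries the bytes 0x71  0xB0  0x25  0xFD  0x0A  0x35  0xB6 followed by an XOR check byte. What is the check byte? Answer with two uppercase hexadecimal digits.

90

XOR the bytes together:
  start with 0x71
  0x71 ⊕ 0xB0 = 0xC1
  0xC1 ⊕ 0x25 = 0xE4
  0xE4 ⊕ 0xFD = 0x19
  0x19 ⊕ 0x0A = 0x13
  0x13 ⊕ 0x35 = 0x26
  0x26 ⊕ 0xB6 = 0x90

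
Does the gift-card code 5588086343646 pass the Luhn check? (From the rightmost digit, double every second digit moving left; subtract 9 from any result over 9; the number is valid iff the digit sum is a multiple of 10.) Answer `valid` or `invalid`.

valid

From the right, keep odd positions and double even positions (subtract 9 from any doubled value over 9):
  doubled (positions 2,4,...): 8 6 6 7 7 1 → sum 35
  kept (positions 1,3,...): 6 6 4 6 0 8 5 → sum 35
Total = 70.
70 mod 10 = 0, so the number is valid.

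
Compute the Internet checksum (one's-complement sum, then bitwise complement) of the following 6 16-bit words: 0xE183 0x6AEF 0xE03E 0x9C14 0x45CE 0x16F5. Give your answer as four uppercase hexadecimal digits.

One's-complement addition (fold any carry out of bit 15 back into bit 0):
  0xE183 + 0x6AEF = 0x14C72 → wrap carry → 0x4C73
  0x4C73 + 0xE03E = 0x12CB1 → wrap carry → 0x2CB2
  0x2CB2 + 0x9C14 = 0x0C8C6
  0xC8C6 + 0x45CE = 0x10E94 → wrap carry → 0x0E95
  0x0E95 + 0x16F5 = 0x0258A
One's-complement sum = 0x258A.
Checksum = ~0x258A & 0xFFFF = 0xDA75.

DA75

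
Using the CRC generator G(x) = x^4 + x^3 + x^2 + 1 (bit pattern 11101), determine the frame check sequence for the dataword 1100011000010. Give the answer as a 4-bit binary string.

Append 4 zeros: 11000110000100000. Divide by 11101 (XOR where the leading bit is 1):
  pos 0: 11000 XOR 11101 = 00101
  pos 2: 10111 XOR 11101 = 01010
  pos 3: 10100 XOR 11101 = 01001
  pos 4: 10010 XOR 11101 = 01111
  pos 5: 11110 XOR 11101 = 00011
  pos 8: 11010 XOR 11101 = 00111
  pos 10: 11100 XOR 11101 = 00001
Remainder (last 4 bits) = 0100. This is the CRC / FCS.

0100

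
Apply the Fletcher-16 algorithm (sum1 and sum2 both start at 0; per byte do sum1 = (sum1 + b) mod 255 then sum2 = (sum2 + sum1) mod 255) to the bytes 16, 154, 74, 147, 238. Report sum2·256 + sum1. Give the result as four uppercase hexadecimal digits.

Running sums (mod 255):
  after byte 0 (16): sum1=16, sum2=16
  after byte 1 (154): sum1=170, sum2=186
  after byte 2 (74): sum1=244, sum2=175
  after byte 3 (147): sum1=136, sum2=56
  after byte 4 (238): sum1=119, sum2=175
Checksum = sum2·256 + sum1 = 175·256 + 119 = 44919 = 0xAF77.

AF77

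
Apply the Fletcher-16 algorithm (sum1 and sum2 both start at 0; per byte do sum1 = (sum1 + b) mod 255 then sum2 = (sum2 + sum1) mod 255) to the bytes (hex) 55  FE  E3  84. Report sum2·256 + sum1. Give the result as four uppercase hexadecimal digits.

Running sums (mod 255):
  after byte 0 (55): sum1=85, sum2=85
  after byte 1 (FE): sum1=84, sum2=169
  after byte 2 (E3): sum1=56, sum2=225
  after byte 3 (84): sum1=188, sum2=158
Checksum = sum2·256 + sum1 = 158·256 + 188 = 40636 = 0x9EBC.

9EBC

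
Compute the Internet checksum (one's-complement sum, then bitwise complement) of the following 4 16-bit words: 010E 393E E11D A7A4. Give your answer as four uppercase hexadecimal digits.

3CF1

One's-complement addition (fold any carry out of bit 15 back into bit 0):
  0x010E + 0x393E = 0x03A4C
  0x3A4C + 0xE11D = 0x11B69 → wrap carry → 0x1B6A
  0x1B6A + 0xA7A4 = 0x0C30E
One's-complement sum = 0xC30E.
Checksum = ~0xC30E & 0xFFFF = 0x3CF1.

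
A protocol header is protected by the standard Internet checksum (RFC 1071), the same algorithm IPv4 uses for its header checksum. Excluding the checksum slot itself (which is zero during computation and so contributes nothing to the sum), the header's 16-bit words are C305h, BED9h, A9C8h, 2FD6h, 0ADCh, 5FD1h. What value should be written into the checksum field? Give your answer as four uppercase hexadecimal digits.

One's-complement addition (fold any carry out of bit 15 back into bit 0):
  0xC305 + 0xBED9 = 0x181DE → wrap carry → 0x81DF
  0x81DF + 0xA9C8 = 0x12BA7 → wrap carry → 0x2BA8
  0x2BA8 + 0x2FD6 = 0x05B7E
  0x5B7E + 0x0ADC = 0x0665A
  0x665A + 0x5FD1 = 0x0C62B
One's-complement sum = 0xC62B.
Checksum = ~0xC62B & 0xFFFF = 0x39D4.

39D4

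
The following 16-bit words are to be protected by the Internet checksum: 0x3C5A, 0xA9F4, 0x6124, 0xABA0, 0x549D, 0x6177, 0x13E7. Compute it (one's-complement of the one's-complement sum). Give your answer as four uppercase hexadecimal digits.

42F0

One's-complement addition (fold any carry out of bit 15 back into bit 0):
  0x3C5A + 0xA9F4 = 0x0E64E
  0xE64E + 0x6124 = 0x14772 → wrap carry → 0x4773
  0x4773 + 0xABA0 = 0x0F313
  0xF313 + 0x549D = 0x147B0 → wrap carry → 0x47B1
  0x47B1 + 0x6177 = 0x0A928
  0xA928 + 0x13E7 = 0x0BD0F
One's-complement sum = 0xBD0F.
Checksum = ~0xBD0F & 0xFFFF = 0x42F0.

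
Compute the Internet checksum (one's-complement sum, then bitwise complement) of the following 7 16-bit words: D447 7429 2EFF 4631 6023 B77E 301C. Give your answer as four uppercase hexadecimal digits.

FA9F

One's-complement addition (fold any carry out of bit 15 back into bit 0):
  0xD447 + 0x7429 = 0x14870 → wrap carry → 0x4871
  0x4871 + 0x2EFF = 0x07770
  0x7770 + 0x4631 = 0x0BDA1
  0xBDA1 + 0x6023 = 0x11DC4 → wrap carry → 0x1DC5
  0x1DC5 + 0xB77E = 0x0D543
  0xD543 + 0x301C = 0x1055F → wrap carry → 0x0560
One's-complement sum = 0x0560.
Checksum = ~0x0560 & 0xFFFF = 0xFA9F.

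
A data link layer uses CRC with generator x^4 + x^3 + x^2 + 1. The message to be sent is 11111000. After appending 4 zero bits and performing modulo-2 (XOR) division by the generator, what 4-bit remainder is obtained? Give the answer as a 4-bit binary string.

Append 4 zeros: 111110000000. Divide by 11101 (XOR where the leading bit is 1):
  pos 0: 11111 XOR 11101 = 00010
  pos 3: 10000 XOR 11101 = 01101
  pos 4: 11010 XOR 11101 = 00111
  pos 6: 11100 XOR 11101 = 00001
Remainder (last 4 bits) = 0010. This is the CRC / FCS.

0010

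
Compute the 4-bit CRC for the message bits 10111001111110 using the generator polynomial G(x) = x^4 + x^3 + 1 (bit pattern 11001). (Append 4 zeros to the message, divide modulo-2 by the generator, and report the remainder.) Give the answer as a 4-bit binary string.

1101

Append 4 zeros: 101110011111100000. Divide by 11001 (XOR where the leading bit is 1):
  pos 0: 10111 XOR 11001 = 01110
  pos 1: 11100 XOR 11001 = 00101
  pos 3: 10101 XOR 11001 = 01100
  pos 4: 11001 XOR 11001 = 00000
  pos 9: 11110 XOR 11001 = 00111
  pos 11: 11100 XOR 11001 = 00101
  pos 13: 10100 XOR 11001 = 01101
Remainder (last 4 bits) = 1101. This is the CRC / FCS.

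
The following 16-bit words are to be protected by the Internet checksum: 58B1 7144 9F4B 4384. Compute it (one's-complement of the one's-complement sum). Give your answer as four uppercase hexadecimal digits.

One's-complement addition (fold any carry out of bit 15 back into bit 0):
  0x58B1 + 0x7144 = 0x0C9F5
  0xC9F5 + 0x9F4B = 0x16940 → wrap carry → 0x6941
  0x6941 + 0x4384 = 0x0ACC5
One's-complement sum = 0xACC5.
Checksum = ~0xACC5 & 0xFFFF = 0x533A.

533A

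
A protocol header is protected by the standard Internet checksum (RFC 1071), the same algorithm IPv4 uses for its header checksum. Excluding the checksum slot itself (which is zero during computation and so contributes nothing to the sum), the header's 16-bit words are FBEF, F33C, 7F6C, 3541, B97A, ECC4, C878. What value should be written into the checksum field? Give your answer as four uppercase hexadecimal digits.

One's-complement addition (fold any carry out of bit 15 back into bit 0):
  0xFBEF + 0xF33C = 0x1EF2B → wrap carry → 0xEF2C
  0xEF2C + 0x7F6C = 0x16E98 → wrap carry → 0x6E99
  0x6E99 + 0x3541 = 0x0A3DA
  0xA3DA + 0xB97A = 0x15D54 → wrap carry → 0x5D55
  0x5D55 + 0xECC4 = 0x14A19 → wrap carry → 0x4A1A
  0x4A1A + 0xC878 = 0x11292 → wrap carry → 0x1293
One's-complement sum = 0x1293.
Checksum = ~0x1293 & 0xFFFF = 0xED6C.

ED6C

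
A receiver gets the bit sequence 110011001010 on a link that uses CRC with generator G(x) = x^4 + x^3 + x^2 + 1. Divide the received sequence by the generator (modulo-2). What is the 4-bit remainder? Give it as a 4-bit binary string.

0000

Modulo-2 division of 110011001010 by 11101:
  pos 0: 11001 XOR 11101 = 00100
  pos 2: 10010 XOR 11101 = 01111
  pos 3: 11110 XOR 11101 = 00011
  pos 6: 11101 XOR 11101 = 00000
Remainder = 0000 (zero — the frame passes the CRC check).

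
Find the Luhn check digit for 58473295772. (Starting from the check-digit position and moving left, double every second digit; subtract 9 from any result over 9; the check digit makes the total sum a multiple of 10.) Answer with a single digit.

8

Partial digits right→left: 2 7 7 5 9 2 3 7 4 8 5
Double every second digit counting from the check-digit position (so the 1st, 3rd, 5th, ... of the partial from the right).
  doubled (with −9 where >9): 4 5 9 6 8 1 → sum 33
  kept as-is: 7 5 2 7 8 → sum 29
Total = 33 + 29 = 62.
Check digit = (10 − (62 mod 10)) mod 10 = 8.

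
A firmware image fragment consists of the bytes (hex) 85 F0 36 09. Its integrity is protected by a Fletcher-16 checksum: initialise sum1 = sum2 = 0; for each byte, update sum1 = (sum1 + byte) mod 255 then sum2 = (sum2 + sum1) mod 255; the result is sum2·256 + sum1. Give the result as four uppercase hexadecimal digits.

5EB5

Running sums (mod 255):
  after byte 0 (85): sum1=133, sum2=133
  after byte 1 (F0): sum1=118, sum2=251
  after byte 2 (36): sum1=172, sum2=168
  after byte 3 (09): sum1=181, sum2=94
Checksum = sum2·256 + sum1 = 94·256 + 181 = 24245 = 0x5EB5.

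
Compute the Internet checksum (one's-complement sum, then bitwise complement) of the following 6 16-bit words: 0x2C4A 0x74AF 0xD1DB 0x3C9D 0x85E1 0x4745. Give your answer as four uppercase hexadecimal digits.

8366

One's-complement addition (fold any carry out of bit 15 back into bit 0):
  0x2C4A + 0x74AF = 0x0A0F9
  0xA0F9 + 0xD1DB = 0x172D4 → wrap carry → 0x72D5
  0x72D5 + 0x3C9D = 0x0AF72
  0xAF72 + 0x85E1 = 0x13553 → wrap carry → 0x3554
  0x3554 + 0x4745 = 0x07C99
One's-complement sum = 0x7C99.
Checksum = ~0x7C99 & 0xFFFF = 0x8366.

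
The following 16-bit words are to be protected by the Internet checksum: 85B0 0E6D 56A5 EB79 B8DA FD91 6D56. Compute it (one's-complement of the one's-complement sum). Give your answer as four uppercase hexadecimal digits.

0600

One's-complement addition (fold any carry out of bit 15 back into bit 0):
  0x85B0 + 0x0E6D = 0x0941D
  0x941D + 0x56A5 = 0x0EAC2
  0xEAC2 + 0xEB79 = 0x1D63B → wrap carry → 0xD63C
  0xD63C + 0xB8DA = 0x18F16 → wrap carry → 0x8F17
  0x8F17 + 0xFD91 = 0x18CA8 → wrap carry → 0x8CA9
  0x8CA9 + 0x6D56 = 0x0F9FF
One's-complement sum = 0xF9FF.
Checksum = ~0xF9FF & 0xFFFF = 0x0600.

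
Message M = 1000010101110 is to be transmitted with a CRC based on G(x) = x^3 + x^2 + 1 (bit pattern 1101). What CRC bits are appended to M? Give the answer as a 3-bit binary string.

Append 3 zeros: 1000010101110000. Divide by 1101 (XOR where the leading bit is 1):
  pos 0: 1000 XOR 1101 = 0101
  pos 1: 1010 XOR 1101 = 0111
  pos 2: 1111 XOR 1101 = 0010
  pos 4: 1001 XOR 1101 = 0100
  pos 5: 1000 XOR 1101 = 0101
  pos 6: 1011 XOR 1101 = 0110
  pos 7: 1101 XOR 1101 = 0000
  pos 11: 1000 XOR 1101 = 0101
  pos 12: 1010 XOR 1101 = 0111
Remainder (last 3 bits) = 111. This is the CRC / FCS.

111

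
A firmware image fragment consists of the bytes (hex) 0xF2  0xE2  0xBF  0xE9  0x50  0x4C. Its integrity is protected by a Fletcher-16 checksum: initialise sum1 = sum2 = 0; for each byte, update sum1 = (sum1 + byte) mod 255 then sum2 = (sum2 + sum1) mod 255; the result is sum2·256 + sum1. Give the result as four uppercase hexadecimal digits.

C91C

Running sums (mod 255):
  after byte 0 (0xF2): sum1=242, sum2=242
  after byte 1 (0xE2): sum1=213, sum2=200
  after byte 2 (0xBF): sum1=149, sum2=94
  after byte 3 (0xE9): sum1=127, sum2=221
  after byte 4 (0x50): sum1=207, sum2=173
  after byte 5 (0x4C): sum1=28, sum2=201
Checksum = sum2·256 + sum1 = 201·256 + 28 = 51484 = 0xC91C.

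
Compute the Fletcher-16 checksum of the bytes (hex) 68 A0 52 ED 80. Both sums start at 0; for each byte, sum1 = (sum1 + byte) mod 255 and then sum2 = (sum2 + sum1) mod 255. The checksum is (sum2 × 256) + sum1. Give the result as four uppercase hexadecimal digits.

DFC9

Running sums (mod 255):
  after byte 0 (68): sum1=104, sum2=104
  after byte 1 (A0): sum1=9, sum2=113
  after byte 2 (52): sum1=91, sum2=204
  after byte 3 (ED): sum1=73, sum2=22
  after byte 4 (80): sum1=201, sum2=223
Checksum = sum2·256 + sum1 = 223·256 + 201 = 57289 = 0xDFC9.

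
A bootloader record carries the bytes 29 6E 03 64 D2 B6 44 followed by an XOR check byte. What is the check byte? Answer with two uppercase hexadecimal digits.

XOR the bytes together:
  start with 0x29
  0x29 ⊕ 0x6E = 0x47
  0x47 ⊕ 0x03 = 0x44
  0x44 ⊕ 0x64 = 0x20
  0x20 ⊕ 0xD2 = 0xF2
  0xF2 ⊕ 0xB6 = 0x44
  0x44 ⊕ 0x44 = 0x00

00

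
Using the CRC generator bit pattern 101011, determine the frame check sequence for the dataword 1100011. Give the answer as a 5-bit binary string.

00011

Append 5 zeros: 110001100000. Divide by 101011 (XOR where the leading bit is 1):
  pos 0: 110001 XOR 101011 = 011010
  pos 1: 110101 XOR 101011 = 011110
  pos 2: 111100 XOR 101011 = 010111
  pos 3: 101110 XOR 101011 = 000101
  pos 6: 101000 XOR 101011 = 000011
Remainder (last 5 bits) = 00011. This is the CRC / FCS.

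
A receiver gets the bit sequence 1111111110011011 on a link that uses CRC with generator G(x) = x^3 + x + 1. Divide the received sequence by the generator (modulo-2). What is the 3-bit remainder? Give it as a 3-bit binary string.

101

Modulo-2 division of 1111111110011011 by 1011:
  pos 0: 1111 XOR 1011 = 0100
  pos 1: 1001 XOR 1011 = 0010
  pos 3: 1011 XOR 1011 = 0000
  pos 7: 1100 XOR 1011 = 0111
  pos 8: 1111 XOR 1011 = 0100
  pos 9: 1001 XOR 1011 = 0010
  pos 11: 1001 XOR 1011 = 0010
Remainder = 101 (nonzero — an error is detected).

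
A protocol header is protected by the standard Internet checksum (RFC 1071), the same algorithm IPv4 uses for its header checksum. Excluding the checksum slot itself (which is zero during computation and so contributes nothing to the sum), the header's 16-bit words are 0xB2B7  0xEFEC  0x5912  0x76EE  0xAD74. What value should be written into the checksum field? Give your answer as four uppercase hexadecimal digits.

DFE5

One's-complement addition (fold any carry out of bit 15 back into bit 0):
  0xB2B7 + 0xEFEC = 0x1A2A3 → wrap carry → 0xA2A4
  0xA2A4 + 0x5912 = 0x0FBB6
  0xFBB6 + 0x76EE = 0x172A4 → wrap carry → 0x72A5
  0x72A5 + 0xAD74 = 0x12019 → wrap carry → 0x201A
One's-complement sum = 0x201A.
Checksum = ~0x201A & 0xFFFF = 0xDFE5.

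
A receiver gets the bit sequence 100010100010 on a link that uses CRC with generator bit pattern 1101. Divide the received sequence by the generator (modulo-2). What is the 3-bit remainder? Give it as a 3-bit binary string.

111

Modulo-2 division of 100010100010 by 1101:
  pos 0: 1000 XOR 1101 = 0101
  pos 1: 1011 XOR 1101 = 0110
  pos 2: 1100 XOR 1101 = 0001
  pos 5: 1100 XOR 1101 = 0001
  pos 8: 1010 XOR 1101 = 0111
Remainder = 111 (nonzero — an error is detected).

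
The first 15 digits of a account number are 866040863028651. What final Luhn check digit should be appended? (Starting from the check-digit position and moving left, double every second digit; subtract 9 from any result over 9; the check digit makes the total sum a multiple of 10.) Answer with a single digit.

5

Partial digits right→left: 1 5 6 8 2 0 3 6 8 0 4 0 6 6 8
Double every second digit counting from the check-digit position (so the 1st, 3rd, 5th, ... of the partial from the right).
  doubled (with −9 where >9): 2 3 4 6 7 8 3 7 → sum 40
  kept as-is: 5 8 0 6 0 0 6 → sum 25
Total = 40 + 25 = 65.
Check digit = (10 − (65 mod 10)) mod 10 = 5.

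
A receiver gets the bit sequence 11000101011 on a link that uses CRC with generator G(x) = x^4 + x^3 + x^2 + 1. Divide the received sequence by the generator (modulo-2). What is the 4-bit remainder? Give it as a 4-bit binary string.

0000

Modulo-2 division of 11000101011 by 11101:
  pos 0: 11000 XOR 11101 = 00101
  pos 2: 10110 XOR 11101 = 01011
  pos 3: 10111 XOR 11101 = 01010
  pos 4: 10100 XOR 11101 = 01001
  pos 5: 10011 XOR 11101 = 01110
  pos 6: 11101 XOR 11101 = 00000
Remainder = 0000 (zero — the frame passes the CRC check).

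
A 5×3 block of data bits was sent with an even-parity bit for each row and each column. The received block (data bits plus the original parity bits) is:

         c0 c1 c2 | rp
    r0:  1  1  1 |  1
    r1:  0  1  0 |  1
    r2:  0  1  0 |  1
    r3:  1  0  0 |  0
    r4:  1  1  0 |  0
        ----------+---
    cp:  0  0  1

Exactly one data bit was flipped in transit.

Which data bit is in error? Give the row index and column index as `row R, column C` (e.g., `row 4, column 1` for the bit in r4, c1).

Recompute each row's even parity and compare to rp:
  r0: data parity 1, sent rp 1 → ok
  r1: data parity 1, sent rp 1 → ok
  r2: data parity 1, sent rp 1 → ok
  r3: data parity 1, sent rp 0 → mismatch
  r4: data parity 0, sent rp 0 → ok
Recompute each column's even parity and compare to cp:
  c0: data parity 1, sent cp 0 → mismatch
  c1: data parity 0, sent cp 0 → ok
  c2: data parity 1, sent cp 1 → ok
Exactly one row (r3) and one column (c0) fail → the flipped bit is at their intersection.

row 3, column 0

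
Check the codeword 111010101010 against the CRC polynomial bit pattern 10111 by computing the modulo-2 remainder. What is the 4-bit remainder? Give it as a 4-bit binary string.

1110

Modulo-2 division of 111010101010 by 10111:
  pos 0: 11101 XOR 10111 = 01010
  pos 1: 10100 XOR 10111 = 00011
  pos 4: 11101 XOR 10111 = 01010
  pos 5: 10100 XOR 10111 = 00011
Remainder = 1110 (nonzero — an error is detected).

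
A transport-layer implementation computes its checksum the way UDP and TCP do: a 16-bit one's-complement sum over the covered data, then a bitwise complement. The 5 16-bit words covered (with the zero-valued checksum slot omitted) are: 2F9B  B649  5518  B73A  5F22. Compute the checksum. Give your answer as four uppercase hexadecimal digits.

AEA5

One's-complement addition (fold any carry out of bit 15 back into bit 0):
  0x2F9B + 0xB649 = 0x0E5E4
  0xE5E4 + 0x5518 = 0x13AFC → wrap carry → 0x3AFD
  0x3AFD + 0xB73A = 0x0F237
  0xF237 + 0x5F22 = 0x15159 → wrap carry → 0x515A
One's-complement sum = 0x515A.
Checksum = ~0x515A & 0xFFFF = 0xAEA5.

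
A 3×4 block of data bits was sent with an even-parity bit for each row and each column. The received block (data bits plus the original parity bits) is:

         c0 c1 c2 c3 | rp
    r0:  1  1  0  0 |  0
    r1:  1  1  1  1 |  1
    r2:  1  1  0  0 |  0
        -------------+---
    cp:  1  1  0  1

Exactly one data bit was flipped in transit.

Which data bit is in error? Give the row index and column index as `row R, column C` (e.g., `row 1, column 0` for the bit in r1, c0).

Recompute each row's even parity and compare to rp:
  r0: data parity 0, sent rp 0 → ok
  r1: data parity 0, sent rp 1 → mismatch
  r2: data parity 0, sent rp 0 → ok
Recompute each column's even parity and compare to cp:
  c0: data parity 1, sent cp 1 → ok
  c1: data parity 1, sent cp 1 → ok
  c2: data parity 1, sent cp 0 → mismatch
  c3: data parity 1, sent cp 1 → ok
Exactly one row (r1) and one column (c2) fail → the flipped bit is at their intersection.

row 1, column 2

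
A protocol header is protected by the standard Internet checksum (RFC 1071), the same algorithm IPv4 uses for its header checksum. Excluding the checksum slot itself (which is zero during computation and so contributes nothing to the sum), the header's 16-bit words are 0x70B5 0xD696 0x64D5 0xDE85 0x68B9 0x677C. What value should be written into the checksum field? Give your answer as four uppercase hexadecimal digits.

One's-complement addition (fold any carry out of bit 15 back into bit 0):
  0x70B5 + 0xD696 = 0x1474B → wrap carry → 0x474C
  0x474C + 0x64D5 = 0x0AC21
  0xAC21 + 0xDE85 = 0x18AA6 → wrap carry → 0x8AA7
  0x8AA7 + 0x68B9 = 0x0F360
  0xF360 + 0x677C = 0x15ADC → wrap carry → 0x5ADD
One's-complement sum = 0x5ADD.
Checksum = ~0x5ADD & 0xFFFF = 0xA522.

A522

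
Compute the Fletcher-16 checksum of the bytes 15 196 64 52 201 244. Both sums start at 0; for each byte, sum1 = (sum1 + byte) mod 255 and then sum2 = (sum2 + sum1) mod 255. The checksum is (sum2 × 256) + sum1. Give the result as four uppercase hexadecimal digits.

Running sums (mod 255):
  after byte 0 (15): sum1=15, sum2=15
  after byte 1 (196): sum1=211, sum2=226
  after byte 2 (64): sum1=20, sum2=246
  after byte 3 (52): sum1=72, sum2=63
  after byte 4 (201): sum1=18, sum2=81
  after byte 5 (244): sum1=7, sum2=88
Checksum = sum2·256 + sum1 = 88·256 + 7 = 22535 = 0x5807.

5807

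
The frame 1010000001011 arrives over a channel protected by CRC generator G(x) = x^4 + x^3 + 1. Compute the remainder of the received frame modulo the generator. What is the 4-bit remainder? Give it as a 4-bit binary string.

Modulo-2 division of 1010000001011 by 11001:
  pos 0: 10100 XOR 11001 = 01101
  pos 1: 11010 XOR 11001 = 00011
  pos 4: 11000 XOR 11001 = 00001
  pos 8: 11011 XOR 11001 = 00010
Remainder = 0010 (nonzero — an error is detected).

0010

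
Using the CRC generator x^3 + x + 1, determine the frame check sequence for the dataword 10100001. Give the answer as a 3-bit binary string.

010

Append 3 zeros: 10100001000. Divide by 1011 (XOR where the leading bit is 1):
  pos 0: 1010 XOR 1011 = 0001
  pos 3: 1000 XOR 1011 = 0011
  pos 5: 1110 XOR 1011 = 0101
  pos 6: 1010 XOR 1011 = 0001
Remainder (last 3 bits) = 010. This is the CRC / FCS.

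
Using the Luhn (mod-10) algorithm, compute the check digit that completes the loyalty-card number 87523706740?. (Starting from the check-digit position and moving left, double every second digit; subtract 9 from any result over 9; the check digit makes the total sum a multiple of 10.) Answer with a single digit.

5

Partial digits right→left: 0 4 7 6 0 7 3 2 5 7 8
Double every second digit counting from the check-digit position (so the 1st, 3rd, 5th, ... of the partial from the right).
  doubled (with −9 where >9): 0 5 0 6 1 7 → sum 19
  kept as-is: 4 6 7 2 7 → sum 26
Total = 19 + 26 = 45.
Check digit = (10 − (45 mod 10)) mod 10 = 5.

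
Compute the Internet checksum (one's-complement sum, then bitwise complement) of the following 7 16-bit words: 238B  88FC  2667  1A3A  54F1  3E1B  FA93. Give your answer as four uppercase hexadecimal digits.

One's-complement addition (fold any carry out of bit 15 back into bit 0):
  0x238B + 0x88FC = 0x0AC87
  0xAC87 + 0x2667 = 0x0D2EE
  0xD2EE + 0x1A3A = 0x0ED28
  0xED28 + 0x54F1 = 0x14219 → wrap carry → 0x421A
  0x421A + 0x3E1B = 0x08035
  0x8035 + 0xFA93 = 0x17AC8 → wrap carry → 0x7AC9
One's-complement sum = 0x7AC9.
Checksum = ~0x7AC9 & 0xFFFF = 0x8536.

8536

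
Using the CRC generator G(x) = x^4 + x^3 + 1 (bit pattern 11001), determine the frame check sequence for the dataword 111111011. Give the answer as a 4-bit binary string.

Append 4 zeros: 1111110110000. Divide by 11001 (XOR where the leading bit is 1):
  pos 0: 11111 XOR 11001 = 00110
  pos 2: 11010 XOR 11001 = 00011
  pos 5: 11110 XOR 11001 = 00111
  pos 7: 11100 XOR 11001 = 00101
Remainder (last 4 bits) = 1010. This is the CRC / FCS.

1010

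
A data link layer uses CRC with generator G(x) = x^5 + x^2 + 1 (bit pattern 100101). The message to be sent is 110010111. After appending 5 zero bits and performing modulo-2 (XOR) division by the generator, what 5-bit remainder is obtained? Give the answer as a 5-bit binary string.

Append 5 zeros: 11001011100000. Divide by 100101 (XOR where the leading bit is 1):
  pos 0: 110010 XOR 100101 = 010111
  pos 1: 101111 XOR 100101 = 001010
  pos 3: 101011 XOR 100101 = 001110
  pos 5: 111000 XOR 100101 = 011101
  pos 6: 111010 XOR 100101 = 011111
  pos 7: 111110 XOR 100101 = 011011
  pos 8: 110110 XOR 100101 = 010011
Remainder (last 5 bits) = 10011. This is the CRC / FCS.

10011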